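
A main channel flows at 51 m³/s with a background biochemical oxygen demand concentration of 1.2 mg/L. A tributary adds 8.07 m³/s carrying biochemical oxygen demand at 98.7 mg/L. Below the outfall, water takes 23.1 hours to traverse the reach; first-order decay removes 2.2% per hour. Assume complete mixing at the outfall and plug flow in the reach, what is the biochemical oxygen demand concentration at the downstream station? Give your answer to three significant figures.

8.69 mg/L

Mass balance: C = (51.00·1.200 + 8.070·98.70) / 59.07 = 857.7/59.07 = 14.52 mg/L.
2.2%/h lost → k = −ln(1 − 0.022) = 0.02225 h⁻¹.
Applying C = C₀e^(−kt): 14.52 × 0.5982 = 8.686 mg/L.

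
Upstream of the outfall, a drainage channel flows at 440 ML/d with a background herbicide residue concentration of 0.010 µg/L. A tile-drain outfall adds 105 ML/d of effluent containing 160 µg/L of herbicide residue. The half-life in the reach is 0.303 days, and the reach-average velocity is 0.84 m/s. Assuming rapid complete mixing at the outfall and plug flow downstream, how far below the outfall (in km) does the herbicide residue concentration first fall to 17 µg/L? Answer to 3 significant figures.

After mixing, C = (440.0·0.01000 + 105.0·160.0) / 545.0 = 16800/545.0 = 30.83 µg/L.
Half-life 0.303 d → k = ln 2 / 0.303 = 2.288 d⁻¹.
Set 30.83·exp(−k·t) = 17 → t = ln(30.83/17)/k = 22490 s = 6.246 h.
Distance = v·t = 0.84·22490 = 18890 m = 18.89 km.

18.9 km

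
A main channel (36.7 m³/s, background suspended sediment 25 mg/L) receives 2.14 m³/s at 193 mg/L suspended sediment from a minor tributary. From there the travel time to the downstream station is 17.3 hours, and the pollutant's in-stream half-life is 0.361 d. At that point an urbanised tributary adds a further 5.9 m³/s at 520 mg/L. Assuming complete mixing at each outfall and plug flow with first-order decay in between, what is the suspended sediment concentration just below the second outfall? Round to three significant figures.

Mass balance: C = (36.70·25.00 + 2.140·193.0) / 38.84 = 1331/38.84 = 34.26 mg/L; combined flow 38.84 m³/s.
Half-life 0.361 d → k = ln 2 / 0.361 = 1.920 d⁻¹.
First-order decay: C = 34.26·exp(−k·t) = 34.26·0.2506 = 8.583 mg/L.
At the second outfall, C = (38.84·8.583 + 5.900·520.0) / (38.84 + 5.900) = 76.03 mg/L.

76.0 mg/L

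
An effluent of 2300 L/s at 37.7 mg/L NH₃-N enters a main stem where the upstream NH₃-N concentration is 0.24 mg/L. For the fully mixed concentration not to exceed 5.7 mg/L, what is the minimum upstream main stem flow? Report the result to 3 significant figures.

13500 L/s

Set C_mix = 5.7: (Q·0.2400 + 2300·37.70) / (Q + 2300) = 5.7
→ Q = 2300·(37.70 − 5.7)/(5.7 − 0.2400) = 13480 L/s.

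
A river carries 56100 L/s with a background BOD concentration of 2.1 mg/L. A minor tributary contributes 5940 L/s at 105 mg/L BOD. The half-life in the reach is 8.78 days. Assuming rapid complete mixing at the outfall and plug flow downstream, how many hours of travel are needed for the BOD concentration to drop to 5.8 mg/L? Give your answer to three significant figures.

220 h

Mass balance: C = (56100·2.100 + 5940·105.0) / 62040 = 741500/62040 = 11.95 mg/L.
Half-life 8.78 d → k = ln 2 / 8.78 = 0.07895 d⁻¹.
11.95·exp(−k·t) = 5.8 → t = ln(11.95/5.8)/k = 791300 s = 219.8 h.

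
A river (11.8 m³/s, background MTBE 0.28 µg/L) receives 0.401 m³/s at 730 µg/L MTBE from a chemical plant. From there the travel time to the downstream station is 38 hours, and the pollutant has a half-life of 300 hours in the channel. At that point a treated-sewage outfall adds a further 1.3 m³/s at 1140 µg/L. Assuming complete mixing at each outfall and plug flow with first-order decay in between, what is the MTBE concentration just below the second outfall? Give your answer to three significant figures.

130 µg/L

Mixed concentration C = ΣQC/ΣQ = (11.80·0.2800 + 0.4010·730.0) / 12.20 = 296.0/12.20 = 24.26 µg/L; combined flow 12.20 m³/s.
Half-life 300 h → k = ln 2 / 300 = 0.002310 h⁻¹ = 0.05545 d⁻¹.
First-order decay: C = 24.26·exp(−k·t) = 24.26·0.9159 = 22.22 µg/L.
Second outfall: C = (12.20·22.22 + 1.300·1140)/13.50 = 129.9 µg/L.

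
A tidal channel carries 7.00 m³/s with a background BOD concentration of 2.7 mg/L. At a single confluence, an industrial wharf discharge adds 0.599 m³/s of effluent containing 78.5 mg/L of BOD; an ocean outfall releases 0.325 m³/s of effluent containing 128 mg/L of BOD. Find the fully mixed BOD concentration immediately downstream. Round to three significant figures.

13.6 mg/L

Flow-weighted average: C = (7.000·2.700 + 0.5990·78.50 + 0.3250·128.0) / 7.924 = 107.5/7.924 = 13.57 mg/L.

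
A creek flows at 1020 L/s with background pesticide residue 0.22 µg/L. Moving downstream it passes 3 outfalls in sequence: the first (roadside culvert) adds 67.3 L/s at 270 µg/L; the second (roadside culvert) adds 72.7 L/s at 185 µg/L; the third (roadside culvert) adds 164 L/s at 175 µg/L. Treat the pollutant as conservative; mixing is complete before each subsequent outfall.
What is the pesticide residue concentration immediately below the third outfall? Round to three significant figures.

Below outfall 1: Q → 1087 L/s, C = (1020·0.2200 + 67.30·270.0)/1087 = 16.92 µg/L.
Below outfall 2: Q → 1160 L/s, C = (1087·16.92 + 72.70·185.0)/1160 = 27.45 µg/L.
Below outfall 3: Q → 1324 L/s, C = (1160·27.45 + 164.0·175.0)/1324 = 45.73 µg/L.

45.7 µg/L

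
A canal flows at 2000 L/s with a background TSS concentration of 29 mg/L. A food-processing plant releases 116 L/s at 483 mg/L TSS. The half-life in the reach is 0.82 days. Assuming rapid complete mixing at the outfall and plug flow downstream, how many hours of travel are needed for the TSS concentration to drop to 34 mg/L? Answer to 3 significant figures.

Flow-weighted average: C = (2000·29.00 + 116.0·483.0) / 2116 = 114000/2116 = 53.89 mg/L.
Half-life 0.82 d → k = ln 2 / 0.82 = 0.8453 d⁻¹.
53.89·exp(−k·t) = 34 → t = ln(53.89/34)/k = 47070 s = 13.08 h.

13.1 h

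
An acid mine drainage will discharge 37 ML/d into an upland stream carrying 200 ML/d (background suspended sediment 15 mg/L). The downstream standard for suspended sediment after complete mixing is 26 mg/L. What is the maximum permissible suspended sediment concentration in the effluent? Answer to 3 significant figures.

85.5 mg/L

At the limit, (Qr·Cr + Qe·Cₑ)/(Qr + Qe) = 26:
Cₑ = (237.0·26 − 200.0·15.00) / 37.00 = 85.46 mg/L.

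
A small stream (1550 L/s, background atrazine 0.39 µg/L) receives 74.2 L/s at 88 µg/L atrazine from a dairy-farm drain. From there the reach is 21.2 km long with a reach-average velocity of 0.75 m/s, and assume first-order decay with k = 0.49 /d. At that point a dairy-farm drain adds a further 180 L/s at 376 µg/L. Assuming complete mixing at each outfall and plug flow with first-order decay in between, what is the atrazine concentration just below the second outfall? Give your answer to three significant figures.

40.9 µg/L

Conservation of mass: C = (1550·0.3900 + 74.20·88.00) / 1624 = 7134/1624 = 4.392 µg/L; combined flow 1624 L/s.
Travel time t = 21.2·1000 / 0.75 = 28270 s = 7.852 h.
Decay over the reach: 4.392·exp(−kt) = 4.392·0.8519 = 3.742 µg/L.
At the second outfall, C = (1624·3.742 + 180.0·376.0) / (1624 + 180.0) = 40.88 µg/L.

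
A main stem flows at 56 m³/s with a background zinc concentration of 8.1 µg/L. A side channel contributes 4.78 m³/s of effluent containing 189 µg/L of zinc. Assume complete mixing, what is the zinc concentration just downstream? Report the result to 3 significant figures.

After mixing, C = (56.00·8.100 + 4.780·189.0) / 60.78 = 1357/60.78 = 22.33 µg/L.

22.3 µg/L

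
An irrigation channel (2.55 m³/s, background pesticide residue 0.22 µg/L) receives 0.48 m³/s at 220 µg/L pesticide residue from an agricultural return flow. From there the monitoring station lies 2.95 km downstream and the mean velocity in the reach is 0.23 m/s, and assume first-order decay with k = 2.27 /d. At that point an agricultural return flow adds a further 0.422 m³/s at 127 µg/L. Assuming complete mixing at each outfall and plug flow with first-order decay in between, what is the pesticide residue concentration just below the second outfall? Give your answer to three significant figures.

37.5 µg/L

Mixed concentration C = ΣQC/ΣQ = (2.550·0.2200 + 0.4800·220.0) / 3.030 = 106.2/3.030 = 35.04 µg/L; combined flow 3.030 m³/s.
Travel time t = 2.95·1000 / 0.23 = 12830 s = 3.563 h.
Decay over the reach: 35.04·exp(−kt) = 35.04·0.7139 = 25.01 µg/L.
At the second outfall, C = (3.030·25.01 + 0.4220·127.0) / (3.030 + 0.4220) = 37.48 µg/L.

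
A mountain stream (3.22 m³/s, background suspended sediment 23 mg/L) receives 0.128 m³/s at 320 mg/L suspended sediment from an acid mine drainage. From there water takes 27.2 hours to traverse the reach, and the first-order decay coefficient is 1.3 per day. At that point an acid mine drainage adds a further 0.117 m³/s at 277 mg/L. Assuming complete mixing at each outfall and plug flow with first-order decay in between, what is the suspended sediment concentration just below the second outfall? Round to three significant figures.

17.0 mg/L

After mixing, C = (3.220·23.00 + 0.1280·320.0) / 3.348 = 115.0/3.348 = 34.35 mg/L; combined flow 3.348 m³/s.
First-order decay: C = 34.35·exp(−k·t) = 34.35·0.2292 = 7.873 mg/L.
At the second outfall, C = (3.348·7.873 + 0.1170·277.0) / (3.348 + 0.1170) = 16.96 mg/L.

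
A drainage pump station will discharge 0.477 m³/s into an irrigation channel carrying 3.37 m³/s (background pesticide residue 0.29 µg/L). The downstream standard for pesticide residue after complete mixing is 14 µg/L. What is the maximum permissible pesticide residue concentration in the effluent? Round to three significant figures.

At the limit, (Qr·Cr + Qe·Cₑ)/(Qr + Qe) = 14:
Cₑ = (3.847·14 − 3.370·0.2900) / 0.4770 = 110.9 µg/L.

111 µg/L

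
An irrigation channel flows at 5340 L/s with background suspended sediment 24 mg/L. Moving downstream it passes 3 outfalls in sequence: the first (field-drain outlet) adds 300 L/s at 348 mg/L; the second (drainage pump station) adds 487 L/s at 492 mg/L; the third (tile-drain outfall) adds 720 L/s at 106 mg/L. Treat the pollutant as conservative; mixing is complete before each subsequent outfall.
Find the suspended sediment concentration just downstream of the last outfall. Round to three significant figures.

Outfall 1: combined Q = 5640 L/s; C = (5340·24.00 + 300.0·348.0)/5640 = 41.23 mg/L.
Outfall 2: combined Q = 6127 L/s; C = (5640·41.23 + 487.0·492.0)/6127 = 77.06 mg/L.
Outfall 3: combined Q = 6847 L/s; C = (6127·77.06 + 720.0·106.0)/6847 = 80.11 mg/L.

80.1 mg/L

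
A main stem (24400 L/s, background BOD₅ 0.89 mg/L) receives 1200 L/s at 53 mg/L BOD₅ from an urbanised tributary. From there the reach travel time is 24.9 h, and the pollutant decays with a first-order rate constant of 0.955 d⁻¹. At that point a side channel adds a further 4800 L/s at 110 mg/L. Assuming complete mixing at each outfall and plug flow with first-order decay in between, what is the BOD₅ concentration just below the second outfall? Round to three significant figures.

18.4 mg/L

Conservation of mass: C = (24400·0.8900 + 1200·53.00) / 25600 = 85320/25600 = 3.333 mg/L; combined flow 25600 L/s.
Applying C = C₀e^(−kt): 3.333 × 0.3713 = 1.237 mg/L.
Second outfall: C = (25600·1.237 + 4800·110.0)/30400 = 18.41 mg/L.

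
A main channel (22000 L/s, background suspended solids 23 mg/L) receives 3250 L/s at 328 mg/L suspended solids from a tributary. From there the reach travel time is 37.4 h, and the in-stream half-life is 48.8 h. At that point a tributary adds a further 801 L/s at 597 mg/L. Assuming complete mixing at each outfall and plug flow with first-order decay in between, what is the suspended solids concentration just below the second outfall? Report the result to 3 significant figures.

After mixing, C = (22000·23.00 + 3250·328.0) / 25250 = 1572000/25250 = 62.26 mg/L; combined flow 25250 L/s.
Half-life 48.8 h → k = ln 2 / 48.8 = 0.01420 h⁻¹ = 0.3409 d⁻¹.
First-order decay: C = 62.26·exp(−k·t) = 62.26·0.5879 = 36.60 mg/L.
Second outfall: C = (25250·36.60 + 801.0·597.0)/26050 = 53.83 mg/L.

53.8 mg/L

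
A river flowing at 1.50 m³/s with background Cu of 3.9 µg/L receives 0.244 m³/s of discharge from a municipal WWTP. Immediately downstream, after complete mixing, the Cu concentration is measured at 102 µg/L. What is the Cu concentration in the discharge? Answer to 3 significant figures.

Mass balance: 1.500·3.900 + 0.2440·Cₑ = 1.744·102.0
→ Cₑ = (1.744·102.0 − 1.500·3.900) / 0.2440 = 705.1 µg/L.

705 µg/L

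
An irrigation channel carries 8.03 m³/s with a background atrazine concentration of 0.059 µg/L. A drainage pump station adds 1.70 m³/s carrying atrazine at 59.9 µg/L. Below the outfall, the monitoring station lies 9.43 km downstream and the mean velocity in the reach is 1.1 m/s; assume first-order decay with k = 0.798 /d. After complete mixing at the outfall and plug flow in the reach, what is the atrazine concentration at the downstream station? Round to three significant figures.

9.71 µg/L

Mass balance: C = (8.030·0.05900 + 1.700·59.90) / 9.730 = 102.3/9.730 = 10.51 µg/L.
Travel time t = 9.43·1000 / 1.1 = 8573 s = 2.381 h.
After decay, C = 10.51 × e^(−kt) = 10.51 × 0.9239 = 9.714 µg/L.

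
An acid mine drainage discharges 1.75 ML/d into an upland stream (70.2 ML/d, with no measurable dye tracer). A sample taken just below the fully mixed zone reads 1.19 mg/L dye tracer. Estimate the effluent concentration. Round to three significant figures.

Mass balance: 70.20·0 + 1.750·Cₑ = 71.95·1.190
→ Cₑ = (71.95·1.190 − 70.20·0) / 1.750 = 48.93 mg/L.

48.9 mg/L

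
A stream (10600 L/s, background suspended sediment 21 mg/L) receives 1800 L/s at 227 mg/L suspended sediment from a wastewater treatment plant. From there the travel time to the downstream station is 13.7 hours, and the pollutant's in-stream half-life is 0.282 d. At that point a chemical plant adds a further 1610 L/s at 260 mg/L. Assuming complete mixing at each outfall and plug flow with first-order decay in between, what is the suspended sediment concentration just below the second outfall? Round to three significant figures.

41.0 mg/L

Conservation of mass: C = (10600·21.00 + 1800·227.0) / 12400 = 631200/12400 = 50.90 mg/L; combined flow 12400 L/s.
Half-life 0.282 d → k = ln 2 / 0.282 = 2.458 d⁻¹.
Decay over the reach: 50.90·exp(−kt) = 50.90·0.2458 = 12.51 mg/L.
Second outfall: C = (12400·12.51 + 1610·260.0)/14010 = 40.95 mg/L.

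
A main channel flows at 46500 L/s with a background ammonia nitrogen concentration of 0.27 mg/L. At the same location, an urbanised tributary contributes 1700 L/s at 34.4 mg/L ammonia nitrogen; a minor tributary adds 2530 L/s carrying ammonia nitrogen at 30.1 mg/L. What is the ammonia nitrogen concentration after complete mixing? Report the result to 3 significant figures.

2.90 mg/L

Mass balance: C = (46500·0.2700 + 1700·34.40 + 2530·30.10) / 50730 = 147200/50730 = 2.901 mg/L.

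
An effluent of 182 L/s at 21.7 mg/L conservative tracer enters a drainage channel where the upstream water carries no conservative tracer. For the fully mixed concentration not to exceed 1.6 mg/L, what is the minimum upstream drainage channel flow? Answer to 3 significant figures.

Set C_mix = 1.6: (Q·0 + 182.0·21.70) / (Q + 182.0) = 1.6
→ Q = 182.0·(21.70 − 1.6)/(1.6 − 0) = 2286 L/s.

2290 L/s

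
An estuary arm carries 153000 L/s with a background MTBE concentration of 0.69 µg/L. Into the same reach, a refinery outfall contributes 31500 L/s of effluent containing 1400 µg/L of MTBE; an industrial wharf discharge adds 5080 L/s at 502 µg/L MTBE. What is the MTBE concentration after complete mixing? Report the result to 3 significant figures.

Mixed concentration C = ΣQC/ΣQ = (153000·0.6900 + 31500·1400 + 5080·502.0) / 189600 = 46760000/189600 = 246.6 µg/L.

247 µg/L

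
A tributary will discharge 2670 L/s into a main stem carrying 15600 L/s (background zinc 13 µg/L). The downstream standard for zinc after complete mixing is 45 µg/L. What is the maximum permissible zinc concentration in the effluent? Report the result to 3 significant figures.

At the limit, (Qr·Cr + Qe·Cₑ)/(Qr + Qe) = 45:
Cₑ = (18270·45 − 15600·13.00) / 2670 = 232.0 µg/L.

232 µg/L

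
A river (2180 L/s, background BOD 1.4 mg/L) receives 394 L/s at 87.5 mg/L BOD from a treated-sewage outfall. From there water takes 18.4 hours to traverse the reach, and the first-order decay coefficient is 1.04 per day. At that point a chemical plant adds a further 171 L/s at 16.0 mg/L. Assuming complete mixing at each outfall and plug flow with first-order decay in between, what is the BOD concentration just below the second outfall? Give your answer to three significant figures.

Flow-weighted average: C = (2180·1.400 + 394.0·87.50) / 2574 = 37530/2574 = 14.58 mg/L; combined flow 2574 L/s.
Decay over the reach: 14.58·exp(−kt) = 14.58·0.4505 = 6.568 mg/L.
At the second outfall, C = (2574·6.568 + 171.0·16.00) / (2574 + 171.0) = 7.156 mg/L.

7.16 mg/L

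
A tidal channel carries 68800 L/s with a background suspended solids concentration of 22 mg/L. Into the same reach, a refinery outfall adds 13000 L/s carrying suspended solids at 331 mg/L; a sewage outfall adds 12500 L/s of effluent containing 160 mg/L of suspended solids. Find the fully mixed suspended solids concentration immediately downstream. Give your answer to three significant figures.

Conservation of mass: C = (68800·22.00 + 13000·331.0 + 12500·160.0) / 94300 = 7817000/94300 = 82.89 mg/L.

82.9 mg/L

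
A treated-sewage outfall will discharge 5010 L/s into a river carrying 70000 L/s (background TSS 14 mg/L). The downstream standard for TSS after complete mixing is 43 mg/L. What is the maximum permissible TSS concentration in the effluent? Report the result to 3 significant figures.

At the limit, (Qr·Cr + Qe·Cₑ)/(Qr + Qe) = 43:
Cₑ = (75010·43 − 70000·14.00) / 5010 = 448.2 mg/L.

448 mg/L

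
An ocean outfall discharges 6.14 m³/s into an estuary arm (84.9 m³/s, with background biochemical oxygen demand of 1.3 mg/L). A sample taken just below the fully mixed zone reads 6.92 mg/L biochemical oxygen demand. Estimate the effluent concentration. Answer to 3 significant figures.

Mass balance: 84.90·1.300 + 6.140·Cₑ = 91.04·6.920
→ Cₑ = (91.04·6.920 − 84.90·1.300) / 6.140 = 84.63 mg/L.

84.6 mg/L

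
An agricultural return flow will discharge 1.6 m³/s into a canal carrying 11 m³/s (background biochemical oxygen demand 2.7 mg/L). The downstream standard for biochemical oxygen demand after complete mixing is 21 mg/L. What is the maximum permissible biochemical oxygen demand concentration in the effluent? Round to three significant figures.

147 mg/L

At the limit, (Qr·Cr + Qe·Cₑ)/(Qr + Qe) = 21:
Cₑ = (12.60·21 − 11.00·2.700) / 1.600 = 146.8 mg/L.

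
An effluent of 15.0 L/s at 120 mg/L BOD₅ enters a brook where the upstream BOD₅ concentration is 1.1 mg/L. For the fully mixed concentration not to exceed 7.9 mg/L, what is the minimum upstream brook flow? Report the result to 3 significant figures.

Set C_mix = 7.9: (Q·1.100 + 15.00·120.0) / (Q + 15.00) = 7.9
→ Q = 15.00·(120.0 − 7.9)/(7.9 − 1.100) = 247.3 L/s.

247 L/s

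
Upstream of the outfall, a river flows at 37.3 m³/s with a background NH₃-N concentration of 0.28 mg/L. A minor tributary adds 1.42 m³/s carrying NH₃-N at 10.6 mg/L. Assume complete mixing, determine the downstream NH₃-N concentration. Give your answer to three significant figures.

Conservation of mass: C = (37.30·0.2800 + 1.420·10.60) / 38.72 = 25.50/38.72 = 0.6585 mg/L.

0.658 mg/L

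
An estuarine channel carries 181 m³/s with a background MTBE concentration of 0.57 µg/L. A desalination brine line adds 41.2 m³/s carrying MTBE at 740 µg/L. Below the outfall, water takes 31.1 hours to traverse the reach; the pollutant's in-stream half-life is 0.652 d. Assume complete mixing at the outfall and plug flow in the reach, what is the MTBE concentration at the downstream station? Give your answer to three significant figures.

34.7 µg/L

Flow-weighted average: C = (181.0·0.5700 + 41.20·740.0) / 222.2 = 30590/222.2 = 137.7 µg/L.
Half-life 0.652 d → k = ln 2 / 0.652 = 1.063 d⁻¹.
After decay, C = 137.7 × e^(−kt) = 137.7 × 0.2522 = 34.72 µg/L.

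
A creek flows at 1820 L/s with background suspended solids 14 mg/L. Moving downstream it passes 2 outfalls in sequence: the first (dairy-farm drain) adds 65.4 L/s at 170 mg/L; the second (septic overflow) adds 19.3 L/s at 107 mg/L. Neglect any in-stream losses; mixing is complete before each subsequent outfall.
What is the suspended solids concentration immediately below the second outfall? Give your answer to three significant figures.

After outfall 1: Q = 1820 + 65.40 = 1885 L/s; C = (1820·14.00 + 65.40·170.0)/1885 = 19.41 mg/L.
After outfall 2: Q = 1885 + 19.30 = 1905 L/s; C = (1885·19.41 + 19.30·107.0)/1905 = 20.30 mg/L.

20.3 mg/L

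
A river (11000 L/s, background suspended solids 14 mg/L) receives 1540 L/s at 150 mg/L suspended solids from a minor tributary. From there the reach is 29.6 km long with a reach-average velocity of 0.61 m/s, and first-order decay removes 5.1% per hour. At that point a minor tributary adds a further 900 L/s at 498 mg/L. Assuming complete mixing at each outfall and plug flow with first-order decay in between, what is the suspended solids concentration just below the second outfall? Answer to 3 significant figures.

After mixing, C = (11000·14.00 + 1540·150.0) / 12540 = 385000/12540 = 30.70 mg/L; combined flow 12540 L/s.
Travel time t = 29.6·1000 / 0.61 = 48520 s = 13.48 h.
5.1%/h lost → k = −ln(1 − 0.051) = 0.05235 h⁻¹.
Applying C = C₀e^(−kt): 30.70 × 0.4938 = 15.16 mg/L.
At the second outfall, C = (12540·15.16 + 900.0·498.0) / (12540 + 900.0) = 47.49 mg/L.

47.5 mg/L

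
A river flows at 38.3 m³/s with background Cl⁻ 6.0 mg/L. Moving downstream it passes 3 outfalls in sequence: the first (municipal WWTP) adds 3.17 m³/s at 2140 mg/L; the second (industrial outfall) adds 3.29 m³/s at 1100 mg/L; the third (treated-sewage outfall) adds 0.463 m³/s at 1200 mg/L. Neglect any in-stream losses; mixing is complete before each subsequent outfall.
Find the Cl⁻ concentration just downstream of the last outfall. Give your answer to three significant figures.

247 mg/L

After outfall 1: Q = 38.30 + 3.170 = 41.47 m³/s; C = (38.30·6.000 + 3.170·2140)/41.47 = 169.1 mg/L.
After outfall 2: Q = 41.47 + 3.290 = 44.76 m³/s; C = (41.47·169.1 + 3.290·1100)/44.76 = 237.5 mg/L.
After outfall 3: Q = 44.76 + 0.4630 = 45.22 m³/s; C = (44.76·237.5 + 0.4630·1200)/45.22 = 247.4 mg/L.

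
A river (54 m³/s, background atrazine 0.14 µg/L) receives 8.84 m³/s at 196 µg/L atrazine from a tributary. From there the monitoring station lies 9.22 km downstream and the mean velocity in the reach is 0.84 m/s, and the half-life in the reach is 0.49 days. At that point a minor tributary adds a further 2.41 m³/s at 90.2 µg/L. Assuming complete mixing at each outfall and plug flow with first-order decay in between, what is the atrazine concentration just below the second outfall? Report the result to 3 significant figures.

After mixing, C = (54.00·0.1400 + 8.840·196.0) / 62.84 = 1740/62.84 = 27.69 µg/L; combined flow 62.84 m³/s.
Travel time t = 9.22·1000 / 0.84 = 10980 s = 3.049 h.
Half-life 0.49 d → k = ln 2 / 0.49 = 1.415 d⁻¹.
First-order decay: C = 27.69·exp(−k·t) = 27.69·0.8355 = 23.14 µg/L.
Second outfall: C = (62.84·23.14 + 2.410·90.20)/65.25 = 25.61 µg/L.

25.6 µg/L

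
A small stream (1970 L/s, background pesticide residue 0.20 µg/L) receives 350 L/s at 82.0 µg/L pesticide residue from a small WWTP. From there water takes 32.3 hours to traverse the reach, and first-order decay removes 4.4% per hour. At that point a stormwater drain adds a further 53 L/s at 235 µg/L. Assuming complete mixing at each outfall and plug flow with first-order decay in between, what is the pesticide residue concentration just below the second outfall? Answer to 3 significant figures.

8.11 µg/L

Flow-weighted average: C = (1970·0.2000 + 350.0·82.00) / 2320 = 29090/2320 = 12.54 µg/L; combined flow 2320 L/s.
4.4%/h lost → k = −ln(1 − 0.044) = 0.04500 h⁻¹.
First-order decay: C = 12.54·exp(−k·t) = 12.54·0.2338 = 2.932 µg/L.
Second outfall: C = (2320·2.932 + 53.00·235.0)/2373 = 8.115 µg/L.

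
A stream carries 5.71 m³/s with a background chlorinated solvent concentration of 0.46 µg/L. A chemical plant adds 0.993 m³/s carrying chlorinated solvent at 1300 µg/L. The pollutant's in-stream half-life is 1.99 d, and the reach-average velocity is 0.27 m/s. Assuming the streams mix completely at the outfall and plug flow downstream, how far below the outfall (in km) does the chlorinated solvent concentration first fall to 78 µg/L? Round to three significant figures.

60.7 km

Flow-weighted average: C = (5.710·0.4600 + 0.9930·1300) / 6.703 = 1294/6.703 = 193.0 µg/L.
Half-life 1.99 d → k = ln 2 / 1.99 = 0.3483 d⁻¹.
Set 193.0·exp(−k·t) = 78 → t = ln(193.0/78)/k = 224700 s = 62.42 h.
Distance = v·t = 0.27·224700 = 60670 m = 60.67 km.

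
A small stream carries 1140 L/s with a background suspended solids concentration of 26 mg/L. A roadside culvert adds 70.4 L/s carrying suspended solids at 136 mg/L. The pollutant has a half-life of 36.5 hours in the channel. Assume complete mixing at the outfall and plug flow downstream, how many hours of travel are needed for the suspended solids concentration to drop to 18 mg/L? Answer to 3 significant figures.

30.9 h

After mixing, C = (1140·26.00 + 70.40·136.0) / 1210 = 39210/1210 = 32.40 mg/L.
Half-life 36.5 h → k = ln 2 / 36.5 = 0.01899 h⁻¹ = 0.4558 d⁻¹.
32.40·exp(−k·t) = 18 → t = ln(32.40/18)/k = 111400 s = 30.95 h.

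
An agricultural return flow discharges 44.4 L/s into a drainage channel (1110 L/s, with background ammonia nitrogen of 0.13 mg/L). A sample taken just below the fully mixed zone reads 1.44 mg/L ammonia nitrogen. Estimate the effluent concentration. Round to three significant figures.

Mass balance: 1110·0.1300 + 44.40·Cₑ = 1154·1.440
→ Cₑ = (1154·1.440 − 1110·0.1300) / 44.40 = 34.19 mg/L.

34.2 mg/L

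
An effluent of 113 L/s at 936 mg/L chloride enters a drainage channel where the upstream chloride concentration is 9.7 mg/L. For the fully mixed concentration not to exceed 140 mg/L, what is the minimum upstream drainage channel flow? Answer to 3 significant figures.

Set C_mix = 140: (Q·9.700 + 113.0·936.0) / (Q + 113.0) = 140
→ Q = 113.0·(936.0 − 140)/(140 − 9.700) = 690.3 L/s.

690 L/s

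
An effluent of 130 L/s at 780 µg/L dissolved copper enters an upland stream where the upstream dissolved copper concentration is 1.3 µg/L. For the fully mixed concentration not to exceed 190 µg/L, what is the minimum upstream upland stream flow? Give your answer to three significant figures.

Set C_mix = 190: (Q·1.300 + 130.0·780.0) / (Q + 130.0) = 190
→ Q = 130.0·(780.0 − 190)/(190 − 1.300) = 406.5 L/s.

406 L/s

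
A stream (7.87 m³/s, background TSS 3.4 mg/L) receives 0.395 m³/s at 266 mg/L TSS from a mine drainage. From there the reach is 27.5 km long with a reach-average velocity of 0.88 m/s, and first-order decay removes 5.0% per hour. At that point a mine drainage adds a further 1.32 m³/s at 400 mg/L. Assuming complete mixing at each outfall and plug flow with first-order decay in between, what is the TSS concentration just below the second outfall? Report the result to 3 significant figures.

Mass balance: C = (7.870·3.400 + 0.3950·266.0) / 8.265 = 131.8/8.265 = 15.95 mg/L; combined flow 8.265 m³/s.
Travel time t = 27.5·1000 / 0.88 = 31250 s = 8.681 h.
5.0%/h lost → k = −ln(1 − 0.05) = 0.05129 h⁻¹.
Applying C = C₀e^(−kt): 15.95 × 0.6407 = 10.22 mg/L.
At the second outfall, C = (8.265·10.22 + 1.320·400.0) / (8.265 + 1.320) = 63.90 mg/L.

63.9 mg/L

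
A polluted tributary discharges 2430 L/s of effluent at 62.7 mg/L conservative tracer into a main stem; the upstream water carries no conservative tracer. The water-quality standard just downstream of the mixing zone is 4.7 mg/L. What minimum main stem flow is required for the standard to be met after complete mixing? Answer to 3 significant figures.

Set C_mix = 4.7: (Q·0 + 2430·62.70) / (Q + 2430) = 4.7
→ Q = 2430·(62.70 − 4.7)/(4.7 − 0) = 29990 L/s.

30000 L/s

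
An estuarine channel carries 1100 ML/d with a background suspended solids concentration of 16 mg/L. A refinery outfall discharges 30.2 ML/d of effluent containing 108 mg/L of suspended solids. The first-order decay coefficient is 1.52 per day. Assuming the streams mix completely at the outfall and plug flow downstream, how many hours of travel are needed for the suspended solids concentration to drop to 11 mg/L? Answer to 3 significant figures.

8.17 h

After mixing, C = (1100·16.00 + 30.20·108.0) / 1130 = 20860/1130 = 18.46 mg/L.
18.46·exp(−k·t) = 11 → t = ln(18.46/11)/k = 29420 s = 8.173 h.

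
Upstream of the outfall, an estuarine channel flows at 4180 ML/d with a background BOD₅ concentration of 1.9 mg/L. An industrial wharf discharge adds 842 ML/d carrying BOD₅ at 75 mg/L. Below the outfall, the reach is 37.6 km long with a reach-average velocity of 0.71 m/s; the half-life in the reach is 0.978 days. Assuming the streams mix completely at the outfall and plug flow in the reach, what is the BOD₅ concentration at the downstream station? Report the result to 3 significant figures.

9.17 mg/L

Conservation of mass: C = (4180·1.900 + 842.0·75.00) / 5022 = 71090/5022 = 14.16 mg/L.
Travel time t = 37.6·1000 / 0.71 = 52960 s = 14.71 h.
Half-life 0.978 d → k = ln 2 / 0.978 = 0.7087 d⁻¹.
Applying C = C₀e^(−kt): 14.16 × 0.6476 = 9.168 mg/L.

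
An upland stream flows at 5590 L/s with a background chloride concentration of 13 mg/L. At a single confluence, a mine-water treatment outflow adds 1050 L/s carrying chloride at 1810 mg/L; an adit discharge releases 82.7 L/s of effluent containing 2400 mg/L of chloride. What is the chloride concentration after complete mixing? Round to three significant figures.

323 mg/L

Flow-weighted average: C = (5590·13.00 + 1050·1810 + 82.70·2400) / 6723 = 2172000/6723 = 323.0 mg/L.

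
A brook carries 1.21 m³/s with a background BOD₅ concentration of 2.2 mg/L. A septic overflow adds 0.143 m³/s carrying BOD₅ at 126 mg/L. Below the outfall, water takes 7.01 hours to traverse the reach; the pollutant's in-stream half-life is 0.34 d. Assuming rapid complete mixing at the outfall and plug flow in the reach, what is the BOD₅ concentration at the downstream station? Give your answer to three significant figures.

8.43 mg/L

Mass balance: C = (1.210·2.200 + 0.1430·126.0) / 1.353 = 20.68/1.353 = 15.28 mg/L.
Half-life 0.34 d → k = ln 2 / 0.34 = 2.039 d⁻¹.
First-order decay: C = 15.28·exp(−k·t) = 15.28·0.5513 = 8.427 mg/L.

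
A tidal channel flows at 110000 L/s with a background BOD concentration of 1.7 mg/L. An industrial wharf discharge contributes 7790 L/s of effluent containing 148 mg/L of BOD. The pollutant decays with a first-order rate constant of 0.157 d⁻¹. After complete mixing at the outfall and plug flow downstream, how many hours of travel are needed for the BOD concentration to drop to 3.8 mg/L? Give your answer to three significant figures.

168 h

Flow-weighted average: C = (110000·1.700 + 7790·148.0) / 117800 = 1340000/117800 = 11.38 mg/L.
11.38·exp(−k·t) = 3.8 → t = ln(11.38/3.8)/k = 603400 s = 167.6 h.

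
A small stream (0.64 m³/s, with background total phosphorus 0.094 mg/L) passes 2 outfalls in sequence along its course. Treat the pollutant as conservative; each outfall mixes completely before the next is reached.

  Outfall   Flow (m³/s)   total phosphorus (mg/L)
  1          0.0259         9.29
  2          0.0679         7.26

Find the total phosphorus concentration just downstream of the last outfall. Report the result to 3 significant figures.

Below outfall 1: Q → 0.6659 m³/s, C = (0.6400·0.09400 + 0.02590·9.290)/0.6659 = 0.4517 mg/L.
Below outfall 2: Q → 0.7338 m³/s, C = (0.6659·0.4517 + 0.06790·7.260)/0.7338 = 1.082 mg/L.

1.08 mg/L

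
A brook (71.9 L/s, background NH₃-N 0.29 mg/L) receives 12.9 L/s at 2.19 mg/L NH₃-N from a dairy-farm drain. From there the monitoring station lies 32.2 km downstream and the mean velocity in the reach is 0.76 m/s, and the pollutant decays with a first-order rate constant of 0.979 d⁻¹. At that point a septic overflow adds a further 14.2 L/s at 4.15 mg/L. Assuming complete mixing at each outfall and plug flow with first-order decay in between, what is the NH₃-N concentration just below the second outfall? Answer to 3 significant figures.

0.902 mg/L

After mixing, C = (71.90·0.2900 + 12.90·2.190) / 84.80 = 49.10/84.80 = 0.5790 mg/L; combined flow 84.80 L/s.
Travel time t = 32.2·1000 / 0.76 = 42370 s = 11.77 h.
Applying C = C₀e^(−kt): 0.5790 × 0.6187 = 0.3583 mg/L.
Second outfall: C = (84.80·0.3583 + 14.20·4.150)/99.00 = 0.9021 mg/L.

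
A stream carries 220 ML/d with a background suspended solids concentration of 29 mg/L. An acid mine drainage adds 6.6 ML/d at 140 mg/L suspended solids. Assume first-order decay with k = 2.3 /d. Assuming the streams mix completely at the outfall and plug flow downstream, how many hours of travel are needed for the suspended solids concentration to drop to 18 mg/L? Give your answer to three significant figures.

Mass balance: C = (220.0·29.00 + 6.600·140.0) / 226.6 = 7304/226.6 = 32.23 mg/L.
32.23·exp(−k·t) = 18 → t = ln(32.23/18)/k = 21890 s = 6.080 h.

6.08 h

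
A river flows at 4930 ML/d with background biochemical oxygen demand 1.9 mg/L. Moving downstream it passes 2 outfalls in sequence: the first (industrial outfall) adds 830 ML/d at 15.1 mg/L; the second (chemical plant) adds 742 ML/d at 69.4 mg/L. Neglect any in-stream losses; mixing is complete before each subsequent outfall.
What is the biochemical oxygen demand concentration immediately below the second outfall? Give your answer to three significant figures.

After outfall 1: Q = 4930 + 830.0 = 5760 ML/d; C = (4930·1.900 + 830.0·15.10)/5760 = 3.802 mg/L.
After outfall 2: Q = 5760 + 742.0 = 6502 ML/d; C = (5760·3.802 + 742.0·69.40)/6502 = 11.29 mg/L.

11.3 mg/L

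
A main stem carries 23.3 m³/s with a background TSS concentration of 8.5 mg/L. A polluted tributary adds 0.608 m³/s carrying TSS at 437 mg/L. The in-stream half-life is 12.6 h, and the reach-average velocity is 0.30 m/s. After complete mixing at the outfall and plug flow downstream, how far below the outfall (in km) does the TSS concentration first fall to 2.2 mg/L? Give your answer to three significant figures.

42.7 km

Conservation of mass: C = (23.30·8.500 + 0.6080·437.0) / 23.91 = 463.7/23.91 = 19.40 mg/L.
Half-life 12.6 h → k = ln 2 / 12.6 = 0.05501 h⁻¹ = 1.320 d⁻¹.
Set 19.40·exp(−k·t) = 2.2 → t = ln(19.40/2.2)/k = 142400 s = 39.57 h.
Distance = v·t = 0.30·142400 = 42730 m = 42.73 km.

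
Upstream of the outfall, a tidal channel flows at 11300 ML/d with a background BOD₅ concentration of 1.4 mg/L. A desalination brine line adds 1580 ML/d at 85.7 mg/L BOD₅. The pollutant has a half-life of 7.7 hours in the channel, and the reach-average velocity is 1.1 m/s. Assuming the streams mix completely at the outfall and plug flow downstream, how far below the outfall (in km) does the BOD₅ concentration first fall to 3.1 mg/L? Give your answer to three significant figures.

After mixing, C = (11300·1.400 + 1580·85.70) / 12880 = 151200/12880 = 11.74 mg/L.
Half-life 7.7 h → k = ln 2 / 7.7 = 0.09002 h⁻¹ = 2.160 d⁻¹.
Set 11.74·exp(−k·t) = 3.1 → t = ln(11.74/3.1)/k = 53260 s = 14.79 h.
Distance = v·t = 1.1·53260 = 58580 m = 58.58 km.

58.6 km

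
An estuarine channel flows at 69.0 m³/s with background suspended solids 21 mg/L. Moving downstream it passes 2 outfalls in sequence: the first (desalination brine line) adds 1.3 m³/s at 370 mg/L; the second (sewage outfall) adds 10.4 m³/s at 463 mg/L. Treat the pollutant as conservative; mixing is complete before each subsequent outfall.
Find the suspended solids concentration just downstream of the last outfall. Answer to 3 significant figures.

Below outfall 1: Q → 70.30 m³/s, C = (69.00·21.00 + 1.300·370.0)/70.30 = 27.45 mg/L.
Below outfall 2: Q → 80.70 m³/s, C = (70.30·27.45 + 10.40·463.0)/80.70 = 83.58 mg/L.

83.6 mg/L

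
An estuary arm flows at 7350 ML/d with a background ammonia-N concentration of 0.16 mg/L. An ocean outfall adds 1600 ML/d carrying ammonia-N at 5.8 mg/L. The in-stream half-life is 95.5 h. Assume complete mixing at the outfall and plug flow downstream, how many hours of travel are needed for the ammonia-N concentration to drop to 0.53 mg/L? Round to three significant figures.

Flow-weighted average: C = (7350·0.1600 + 1600·5.800) / 8950 = 10460/8950 = 1.168 mg/L.
Half-life 95.5 h → k = ln 2 / 95.5 = 0.007258 h⁻¹ = 0.1742 d⁻¹.
1.168·exp(−k·t) = 0.53 → t = ln(1.168/0.53)/k = 392000 s = 108.9 h.

109 h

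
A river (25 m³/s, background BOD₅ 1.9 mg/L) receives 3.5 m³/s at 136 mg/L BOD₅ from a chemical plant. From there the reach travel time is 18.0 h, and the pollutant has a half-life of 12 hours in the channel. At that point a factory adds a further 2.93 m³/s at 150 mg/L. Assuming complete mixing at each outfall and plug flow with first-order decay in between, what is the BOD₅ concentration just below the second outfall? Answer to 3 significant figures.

After mixing, C = (25.00·1.900 + 3.500·136.0) / 28.50 = 523.5/28.50 = 18.37 mg/L; combined flow 28.50 m³/s.
Half-life 12 h → k = ln 2 / 12 = 0.05776 h⁻¹ = 1.386 d⁻¹.
Applying C = C₀e^(−kt): 18.37 × 0.3536 = 6.494 mg/L.
At the second outfall, C = (28.50·6.494 + 2.930·150.0) / (28.50 + 2.930) = 19.87 mg/L.

19.9 mg/L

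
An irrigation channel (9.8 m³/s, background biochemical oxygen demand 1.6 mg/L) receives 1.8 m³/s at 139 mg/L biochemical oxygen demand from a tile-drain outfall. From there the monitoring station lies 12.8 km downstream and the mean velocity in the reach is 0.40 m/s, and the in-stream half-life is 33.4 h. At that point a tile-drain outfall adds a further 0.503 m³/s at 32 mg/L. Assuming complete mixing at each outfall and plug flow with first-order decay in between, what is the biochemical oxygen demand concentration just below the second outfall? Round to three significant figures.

19.6 mg/L

Mass balance: C = (9.800·1.600 + 1.800·139.0) / 11.60 = 265.9/11.60 = 22.92 mg/L; combined flow 11.60 m³/s.
Travel time t = 12.8·1000 / 0.40 = 32000 s = 8.889 h.
Half-life 33.4 h → k = ln 2 / 33.4 = 0.02075 h⁻¹ = 0.4981 d⁻¹.
Applying C = C₀e^(−kt): 22.92 × 0.8315 = 19.06 mg/L.
At the second outfall, C = (11.60·19.06 + 0.5030·32.00) / (11.60 + 0.5030) = 19.60 mg/L.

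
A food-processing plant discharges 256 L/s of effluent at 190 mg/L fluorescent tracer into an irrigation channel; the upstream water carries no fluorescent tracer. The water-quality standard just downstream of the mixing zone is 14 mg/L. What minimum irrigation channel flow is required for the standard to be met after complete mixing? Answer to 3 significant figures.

Set C_mix = 14: (Q·0 + 256.0·190.0) / (Q + 256.0) = 14
→ Q = 256.0·(190.0 − 14)/(14 − 0) = 3218 L/s.

3220 L/s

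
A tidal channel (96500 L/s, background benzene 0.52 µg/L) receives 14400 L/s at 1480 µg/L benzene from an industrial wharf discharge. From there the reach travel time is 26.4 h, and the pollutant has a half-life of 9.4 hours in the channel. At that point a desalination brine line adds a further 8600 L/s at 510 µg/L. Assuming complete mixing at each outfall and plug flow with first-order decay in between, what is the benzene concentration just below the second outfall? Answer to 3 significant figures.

Conservation of mass: C = (96500·0.5200 + 14400·1480) / 110900 = 21360000/110900 = 192.6 µg/L; combined flow 110900 L/s.
Half-life 9.4 h → k = ln 2 / 9.4 = 0.07374 h⁻¹ = 1.770 d⁻¹.
Applying C = C₀e^(−kt): 192.6 × 0.1427 = 27.50 µg/L.
Second outfall: C = (110900·27.50 + 8600·510.0)/119500 = 62.22 µg/L.

62.2 µg/L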